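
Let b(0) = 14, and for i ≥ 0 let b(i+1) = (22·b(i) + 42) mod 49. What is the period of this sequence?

Listing terms: b(0) = 14,  b(1) = 7,  b(2) = 0,  b(3) = 42,  b(4) = 35,  b(5) = 28,  b(6) = 21,  b(7) = 14.
The sequence repeats with period 7.

7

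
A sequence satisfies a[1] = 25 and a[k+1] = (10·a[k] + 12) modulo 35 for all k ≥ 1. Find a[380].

17

We have a[1] = 25; a[2] = 17; a[3] = 7; a[4] = 12; a[5] = 27; a[6] = 2; a[7] = 32; a[8] = 17.
Since a[8] = a[2] = 17, the sequence is eventually periodic: after a pre-period of length 1 it cycles with period 6.
For k ≥ 2, a[k] depends only on (k - 2) mod 6. (380 - 2) mod 6 = 0, so a[380] = a[2] = 17.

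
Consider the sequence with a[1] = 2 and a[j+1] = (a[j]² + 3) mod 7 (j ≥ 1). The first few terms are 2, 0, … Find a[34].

We have a[1] = 2; a[2] = 0; a[3] = 3; a[4] = 5; a[5] = 0.
Since a[5] = a[2] = 0, the sequence is eventually periodic: after a pre-period of length 1 it cycles with period 3.
For j ≥ 2, a[j] depends only on (j - 2) mod 3. (34 - 2) mod 3 = 2, so a[34] = a[4] = 5.

5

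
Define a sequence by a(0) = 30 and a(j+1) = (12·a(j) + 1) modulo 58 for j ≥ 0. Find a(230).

41

a(0) = 30, a(1) = 13, a(2) = 41, a(3) = 29, a(4) = 1, a(5) = 13.
Since a(5) = a(1) = 13, the sequence is eventually periodic: after a pre-period of length 1 it cycles with period 4.
For j ≥ 1, a(j) depends only on (j - 1) mod 4. (230 - 1) mod 4 = 1, so a(230) = a(2) = 41.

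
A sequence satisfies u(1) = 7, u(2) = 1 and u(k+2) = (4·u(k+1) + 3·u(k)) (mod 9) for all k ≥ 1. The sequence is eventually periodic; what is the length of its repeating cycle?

3

Listing terms: u(1) = 7, u(2) = 1, u(3) = 7, u(4) = 4, u(5) = 1, u(6) = 7.
Since (u(5), u(6)) = (u(2), u(3)) = (1, 7) (two consecutive terms determine the rest), the sequence is eventually periodic: after a pre-period of length 1 it cycles with period 3.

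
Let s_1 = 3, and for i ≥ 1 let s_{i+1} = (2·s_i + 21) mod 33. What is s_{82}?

27

Listing terms: s_1 = 3, s_2 = 27, s_3 = 9, s_4 = 6, s_5 = 0, s_6 = 21, s_7 = 30, s_8 = 15, s_9 = 18, s_{10} = 24, s_{11} = 3.
Since s_{11} = s_1 = 3, the sequence is periodic with period 10.
(82 - 1) mod 10 = 1, so s_{82} = s_2 = 27.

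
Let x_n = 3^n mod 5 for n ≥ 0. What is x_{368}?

Listing terms: x_0 = 1; x_1 = 3; x_2 = 4; x_3 = 2; x_4 = 1.
Since x_4 = x_0 = 1, the sequence is periodic with period 4.
(368 - 0) mod 4 = 0, so x_{368} = x_0 = 1.

1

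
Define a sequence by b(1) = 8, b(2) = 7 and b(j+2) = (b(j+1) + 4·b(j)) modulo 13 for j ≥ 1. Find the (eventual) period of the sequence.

Listing terms: b(1) = 8; b(2) = 7; b(3) = 0; b(4) = 2; b(5) = 2; b(6) = 10; b(7) = 5; b(8) = 6; b(9) = 0; b(10) = 11; b(11) = 11; b(12) = 3; b(13) = 8; b(14) = 7.
The sequence repeats with period 12.

12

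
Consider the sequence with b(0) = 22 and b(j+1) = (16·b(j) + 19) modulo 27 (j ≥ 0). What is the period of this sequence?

27

b(0) = 22,  b(1) = 20,  b(2) = 15,  b(3) = 16,  b(4) = 5,  b(5) = 18,  b(6) = 10,  b(7) = 17,  b(8) = 21,  b(9) = 4,  b(10) = 2,  b(11) = 24,  b(12) = 25,  b(13) = 14,  b(14) = 0,  b(15) = 19,  b(16) = 26,  b(17) = 3,  b(18) = 13,  b(19) = 11,  b(20) = 6,  b(21) = 7,  b(22) = 23,  b(23) = 9,  b(24) = 1,  b(25) = 8,  b(26) = 12,  b(27) = 22.
Since b(27) = b(0) = 22, the sequence is periodic with period 27.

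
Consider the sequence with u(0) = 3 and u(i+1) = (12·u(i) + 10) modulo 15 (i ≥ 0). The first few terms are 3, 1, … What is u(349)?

1

Computing terms: u(0) = 3,  u(1) = 1,  u(2) = 7,  u(3) = 4,  u(4) = 13,  u(5) = 1.
Since u(5) = u(1) = 1, the sequence is eventually periodic: after a pre-period of length 1 it cycles with period 4.
For i ≥ 1, u(i) depends only on (i - 1) mod 4. (349 - 1) mod 4 = 0, so u(349) = u(1) = 1.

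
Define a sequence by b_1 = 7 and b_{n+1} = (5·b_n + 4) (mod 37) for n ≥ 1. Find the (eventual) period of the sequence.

36

b_1 = 7; b_2 = 2; b_3 = 14; b_4 = 0; b_5 = 4; b_6 = 24; b_7 = 13; b_8 = 32; b_9 = 16; b_{10} = 10; b_{11} = 17; b_{12} = 15; b_{13} = 5; b_{14} = 29; b_{15} = 1; b_{16} = 9; b_{17} = 12; b_{18} = 27; b_{19} = 28; b_{20} = 33; b_{21} = 21; b_{22} = 35; b_{23} = 31; b_{24} = 11; b_{25} = 22; b_{26} = 3; b_{27} = 19; b_{28} = 25; b_{29} = 18; b_{30} = 20; b_{31} = 30; b_{32} = 6; b_{33} = 34; b_{34} = 26; b_{35} = 23; b_{36} = 8; b_{37} = 7.
Since b_{37} = b_1 = 7, the sequence is periodic with period 36.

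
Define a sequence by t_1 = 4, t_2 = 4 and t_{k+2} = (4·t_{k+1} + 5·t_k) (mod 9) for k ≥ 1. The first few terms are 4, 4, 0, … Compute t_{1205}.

2

t_1 = 4, t_2 = 4, t_3 = 0, t_4 = 2, t_5 = 8, t_6 = 6, t_7 = 1, t_8 = 7, t_9 = 6, t_{10} = 5, t_{11} = 5, t_{12} = 0, t_{13} = 7, t_{14} = 1, t_{15} = 3, t_{16} = 8, t_{17} = 2, t_{18} = 3, t_{19} = 4, t_{20} = 4.
Since (t_{19}, t_{20}) = (t_1, t_2) = (4, 4) (two consecutive terms determine the rest), the sequence is periodic with period 18.
So t_{1205} = t_{1 + ((1205-1) mod 18)} = t_{17} = 2.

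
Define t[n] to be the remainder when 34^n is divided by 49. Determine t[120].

Computing terms: t[1] = 34,  t[2] = 29,  t[3] = 6,  t[4] = 8,  t[5] = 27,  t[6] = 36,  t[7] = 48,  t[8] = 15,  t[9] = 20,  t[10] = 43,  t[11] = 41,  t[12] = 22,  t[13] = 13,  t[14] = 1,  t[15] = 34.
The sequence repeats with period 14.
So t[120] = t[1 + ((120-1) mod 14)] = t[8] = 15.

15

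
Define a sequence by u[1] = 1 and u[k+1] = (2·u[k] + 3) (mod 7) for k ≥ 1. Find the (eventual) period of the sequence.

Listing terms: u[1] = 1,  u[2] = 5,  u[3] = 6,  u[4] = 1.
Since u[4] = u[1] = 1, the sequence is periodic with period 3.

3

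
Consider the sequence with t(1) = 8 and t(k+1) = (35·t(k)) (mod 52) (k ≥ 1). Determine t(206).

20

t(1) = 8, t(2) = 20, t(3) = 24, t(4) = 8.
Since t(4) = t(1) = 8, the sequence is periodic with period 3.
So t(206) = t(1 + ((206-1) mod 3)) = t(2) = 20.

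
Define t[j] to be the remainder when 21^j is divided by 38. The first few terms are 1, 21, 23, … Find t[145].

21

Computing terms: t[0] = 1; t[1] = 21; t[2] = 23; t[3] = 27; t[4] = 35; t[5] = 13; t[6] = 7; t[7] = 33; t[8] = 9; t[9] = 37; t[10] = 17; t[11] = 15; t[12] = 11; t[13] = 3; t[14] = 25; t[15] = 31; t[16] = 5; t[17] = 29; t[18] = 1.
The sequence repeats with period 18.
(145 - 0) mod 18 = 1, so t[145] = t[1] = 21.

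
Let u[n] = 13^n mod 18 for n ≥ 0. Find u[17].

Listing terms: u[0] = 1, u[1] = 13, u[2] = 7, u[3] = 1.
Since u[3] = u[0] = 1, the sequence is periodic with period 3.
(17 - 0) mod 3 = 2, so u[17] = u[2] = 7.

7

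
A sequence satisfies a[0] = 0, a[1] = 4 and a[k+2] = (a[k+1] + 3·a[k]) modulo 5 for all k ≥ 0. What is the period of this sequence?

Listing terms: a[0] = 0,  a[1] = 4,  a[2] = 4,  a[3] = 1,  a[4] = 3,  a[5] = 1,  a[6] = 0,  a[7] = 3,  a[8] = 3,  a[9] = 2,  a[10] = 1,  a[11] = 2,  a[12] = 0,  a[13] = 1,  a[14] = 1,  a[15] = 4,  a[16] = 2,  a[17] = 4,  a[18] = 0,  a[19] = 2,  a[20] = 2,  a[21] = 3,  a[22] = 4,  a[23] = 3,  a[24] = 0,  a[25] = 4.
The sequence repeats with period 24.

24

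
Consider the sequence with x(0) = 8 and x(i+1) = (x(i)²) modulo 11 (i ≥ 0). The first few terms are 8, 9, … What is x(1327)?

We have x(0) = 8, x(1) = 9, x(2) = 4, x(3) = 5, x(4) = 3, x(5) = 9.
Since x(5) = x(1) = 9, the sequence is eventually periodic: after a pre-period of length 1 it cycles with period 4.
For i ≥ 1, x(i) depends only on (i - 1) mod 4. (1327 - 1) mod 4 = 2, so x(1327) = x(3) = 5.

5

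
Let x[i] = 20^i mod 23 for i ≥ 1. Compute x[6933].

19

We have x[1] = 20; x[2] = 9; x[3] = 19; x[4] = 12; x[5] = 10; x[6] = 16; x[7] = 21; x[8] = 6; x[9] = 5; x[10] = 8; x[11] = 22; x[12] = 3; x[13] = 14; x[14] = 4; x[15] = 11; x[16] = 13; x[17] = 7; x[18] = 2; x[19] = 17; x[20] = 18; x[21] = 15; x[22] = 1; x[23] = 20.
The sequence repeats with period 22.
So x[6933] = x[1 + ((6933-1) mod 22)] = x[3] = 19.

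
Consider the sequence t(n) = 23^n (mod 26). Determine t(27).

Computing terms: t(0) = 1,  t(1) = 23,  t(2) = 9,  t(3) = 25,  t(4) = 3,  t(5) = 17,  t(6) = 1.
Since t(6) = t(0) = 1, the sequence is periodic with period 6.
(27 - 0) mod 6 = 3, so t(27) = t(3) = 25.

25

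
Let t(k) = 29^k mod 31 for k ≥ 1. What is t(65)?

t(1) = 29,  t(2) = 4,  t(3) = 23,  t(4) = 16,  t(5) = 30,  t(6) = 2,  t(7) = 27,  t(8) = 8,  t(9) = 15,  t(10) = 1,  t(11) = 29.
The sequence repeats with period 10.
So t(65) = t(1 + ((65-1) mod 10)) = t(5) = 30.

30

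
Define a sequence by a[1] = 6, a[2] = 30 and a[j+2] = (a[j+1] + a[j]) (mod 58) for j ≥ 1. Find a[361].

We have a[1] = 6, a[2] = 30, a[3] = 36, a[4] = 8, a[5] = 44, a[6] = 52, a[7] = 38, a[8] = 32, a[9] = 12, a[10] = 44, a[11] = 56, a[12] = 42, a[13] = 40, a[14] = 24, a[15] = 6, a[16] = 30.
Since (a[15], a[16]) = (a[1], a[2]) = (6, 30) (two consecutive terms determine the rest), the sequence is periodic with period 14.
(361 - 1) mod 14 = 10, so a[361] = a[11] = 56.

56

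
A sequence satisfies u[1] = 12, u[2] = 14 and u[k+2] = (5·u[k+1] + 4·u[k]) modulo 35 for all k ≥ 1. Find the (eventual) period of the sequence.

Listing terms: u[1] = 12,  u[2] = 14,  u[3] = 13,  u[4] = 16,  u[5] = 27,  u[6] = 24,  u[7] = 18,  u[8] = 11,  u[9] = 22,  u[10] = 14,  u[11] = 18,  u[12] = 6,  u[13] = 32,  u[14] = 9,  u[15] = 33,  u[16] = 26,  u[17] = 17,  u[18] = 14,  u[19] = 33,  u[20] = 11,  u[21] = 12,  u[22] = 34,  u[23] = 8,  u[24] = 1,  u[25] = 2,  u[26] = 14,  u[27] = 8,  u[28] = 26,  u[29] = 22,  u[30] = 4,  u[31] = 3,  u[32] = 31,  u[33] = 27,  u[34] = 14,  u[35] = 3,  u[36] = 1,  u[37] = 17,  u[38] = 19,  u[39] = 23,  u[40] = 16,  u[41] = 32,  u[42] = 14,  u[43] = 23,  u[44] = 31,  u[45] = 2,  u[46] = 29,  u[47] = 13,  u[48] = 6,  u[49] = 12,  u[50] = 14.
Since (u[49], u[50]) = (u[1], u[2]) = (12, 14) (two consecutive terms determine the rest), the sequence is periodic with period 48.

48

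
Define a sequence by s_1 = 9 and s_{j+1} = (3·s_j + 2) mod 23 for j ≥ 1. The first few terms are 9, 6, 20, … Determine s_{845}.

13

Computing terms: s_1 = 9; s_2 = 6; s_3 = 20; s_4 = 16; s_5 = 4; s_6 = 14; s_7 = 21; s_8 = 19; s_9 = 13; s_{10} = 18; s_{11} = 10; s_{12} = 9.
The sequence repeats with period 11.
(845 - 1) mod 11 = 8, so s_{845} = s_9 = 13.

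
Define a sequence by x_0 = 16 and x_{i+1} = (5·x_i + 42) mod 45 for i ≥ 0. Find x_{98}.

x_0 = 16,  x_1 = 32,  x_2 = 22,  x_3 = 17,  x_4 = 37,  x_5 = 2,  x_6 = 7,  x_7 = 32.
Since x_7 = x_1 = 32, the sequence is eventually periodic: after a pre-period of length 1 it cycles with period 6.
For i ≥ 1, x_i depends only on (i - 1) mod 6. (98 - 1) mod 6 = 1, so x_{98} = x_2 = 22.

22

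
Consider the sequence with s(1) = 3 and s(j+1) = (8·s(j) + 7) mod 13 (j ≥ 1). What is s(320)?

6

We have s(1) = 3, s(2) = 5, s(3) = 8, s(4) = 6, s(5) = 3.
Since s(5) = s(1) = 3, the sequence is periodic with period 4.
So s(320) = s(1 + ((320-1) mod 4)) = s(4) = 6.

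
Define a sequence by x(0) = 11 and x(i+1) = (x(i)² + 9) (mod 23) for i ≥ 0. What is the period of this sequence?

Computing terms: x(0) = 11, x(1) = 15, x(2) = 4, x(3) = 2, x(4) = 13, x(5) = 17, x(6) = 22, x(7) = 10, x(8) = 17.
Since x(8) = x(5) = 17, the sequence is eventually periodic: after a pre-period of length 5 it cycles with period 3.

3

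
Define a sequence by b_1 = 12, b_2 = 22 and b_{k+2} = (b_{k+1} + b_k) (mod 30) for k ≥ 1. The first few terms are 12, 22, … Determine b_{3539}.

We have b_1 = 12; b_2 = 22; b_3 = 4; b_4 = 26; b_5 = 0; b_6 = 26; b_7 = 26; b_8 = 22; b_9 = 18; b_{10} = 10; b_{11} = 28; b_{12} = 8; b_{13} = 6; b_{14} = 14; b_{15} = 20; b_{16} = 4; b_{17} = 24; b_{18} = 28; b_{19} = 22; b_{20} = 20; b_{21} = 12; b_{22} = 2; b_{23} = 14; b_{24} = 16; b_{25} = 0; b_{26} = 16; b_{27} = 16; b_{28} = 2; b_{29} = 18; b_{30} = 20; b_{31} = 8; b_{32} = 28; b_{33} = 6; b_{34} = 4; b_{35} = 10; b_{36} = 14; b_{37} = 24; b_{38} = 8; b_{39} = 2; b_{40} = 10; b_{41} = 12; b_{42} = 22.
Since (b_{41}, b_{42}) = (b_1, b_2) = (12, 22) (two consecutive terms determine the rest), the sequence is periodic with period 40.
So b_{3539} = b_{1 + ((3539-1) mod 40)} = b_{19} = 22.

22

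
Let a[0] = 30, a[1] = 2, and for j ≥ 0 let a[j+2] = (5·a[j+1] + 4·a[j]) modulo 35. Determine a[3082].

5

We have a[0] = 30; a[1] = 2; a[2] = 25; a[3] = 28; a[4] = 30; a[5] = 17; a[6] = 30; a[7] = 8; a[8] = 20; a[9] = 27; a[10] = 5; a[11] = 28; a[12] = 20; a[13] = 2; a[14] = 20; a[15] = 3; a[16] = 25; a[17] = 32; a[18] = 15; a[19] = 28; a[20] = 25; a[21] = 27; a[22] = 25; a[23] = 23; a[24] = 5; a[25] = 12; a[26] = 10; a[27] = 28; a[28] = 5; a[29] = 32; a[30] = 5; a[31] = 13; a[32] = 15; a[33] = 22; a[34] = 30; a[35] = 28; a[36] = 15; a[37] = 12; a[38] = 15; a[39] = 18; a[40] = 10; a[41] = 17; a[42] = 20; a[43] = 28; a[44] = 10; a[45] = 22; a[46] = 10; a[47] = 33; a[48] = 30; a[49] = 2.
Since (a[48], a[49]) = (a[0], a[1]) = (30, 2) (two consecutive terms determine the rest), the sequence is periodic with period 48.
So a[3082] = a[0 + ((3082-0) mod 48)] = a[10] = 5.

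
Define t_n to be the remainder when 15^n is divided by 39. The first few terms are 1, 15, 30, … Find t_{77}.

6

Listing terms: t_0 = 1, t_1 = 15, t_2 = 30, t_3 = 21, t_4 = 3, t_5 = 6, t_6 = 12, t_7 = 24, t_8 = 9, t_9 = 18, t_{10} = 36, t_{11} = 33, t_{12} = 27, t_{13} = 15.
Since t_{13} = t_1 = 15, the sequence is eventually periodic: after a pre-period of length 1 it cycles with period 12.
For n ≥ 1, t_n depends only on (n - 1) mod 12. (77 - 1) mod 12 = 4, so t_{77} = t_5 = 6.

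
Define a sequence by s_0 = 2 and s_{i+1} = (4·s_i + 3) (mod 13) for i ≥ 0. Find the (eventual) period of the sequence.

6

Listing terms: s_0 = 2,  s_1 = 11,  s_2 = 8,  s_3 = 9,  s_4 = 0,  s_5 = 3,  s_6 = 2.
The sequence repeats with period 6.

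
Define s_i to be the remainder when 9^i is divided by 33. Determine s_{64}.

Computing terms: s_1 = 9, s_2 = 15, s_3 = 3, s_4 = 27, s_5 = 12, s_6 = 9.
The sequence repeats with period 5.
(64 - 1) mod 5 = 3, so s_{64} = s_4 = 27.

27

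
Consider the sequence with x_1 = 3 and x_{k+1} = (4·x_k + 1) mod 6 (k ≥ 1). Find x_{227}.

1

Computing terms: x_1 = 3,  x_2 = 1,  x_3 = 5,  x_4 = 3.
Since x_4 = x_1 = 3, the sequence is periodic with period 3.
So x_{227} = x_{1 + ((227-1) mod 3)} = x_2 = 1.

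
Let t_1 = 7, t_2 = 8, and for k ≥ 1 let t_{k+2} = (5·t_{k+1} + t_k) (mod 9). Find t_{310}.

1

Computing terms: t_1 = 7,  t_2 = 8,  t_3 = 2,  t_4 = 0,  t_5 = 2,  t_6 = 1,  t_7 = 7,  t_8 = 0,  t_9 = 7,  t_{10} = 8.
The sequence repeats with period 8.
(310 - 1) mod 8 = 5, so t_{310} = t_6 = 1.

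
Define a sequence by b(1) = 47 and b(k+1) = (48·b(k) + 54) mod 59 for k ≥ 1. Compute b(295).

Computing terms: b(1) = 47, b(2) = 9, b(3) = 14, b(4) = 18, b(5) = 33, b(6) = 45, b(7) = 31, b(8) = 8, b(9) = 25, b(10) = 15, b(11) = 7, b(12) = 36, b(13) = 12, b(14) = 40, b(15) = 27, b(16) = 52, b(17) = 13, b(18) = 29, b(19) = 30, b(20) = 19, b(21) = 22, b(22) = 48, b(23) = 57, b(24) = 17, b(25) = 44, b(26) = 42, b(27) = 5, b(28) = 58, b(29) = 6, b(30) = 47.
Since b(30) = b(1) = 47, the sequence is periodic with period 29.
(295 - 1) mod 29 = 4, so b(295) = b(5) = 33.

33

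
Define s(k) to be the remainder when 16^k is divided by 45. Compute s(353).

s(0) = 1,  s(1) = 16,  s(2) = 31,  s(3) = 1.
Since s(3) = s(0) = 1, the sequence is periodic with period 3.
(353 - 0) mod 3 = 2, so s(353) = s(2) = 31.

31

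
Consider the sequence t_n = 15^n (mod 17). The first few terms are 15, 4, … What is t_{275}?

9

Computing terms: t_1 = 15, t_2 = 4, t_3 = 9, t_4 = 16, t_5 = 2, t_6 = 13, t_7 = 8, t_8 = 1, t_9 = 15.
Since t_9 = t_1 = 15, the sequence is periodic with period 8.
(275 - 1) mod 8 = 2, so t_{275} = t_3 = 9.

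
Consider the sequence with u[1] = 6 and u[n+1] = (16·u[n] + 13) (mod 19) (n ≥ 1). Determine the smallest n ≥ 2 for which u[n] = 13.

7

Listing terms: u[1] = 6,  u[2] = 14,  u[3] = 9,  u[4] = 5,  u[5] = 17,  u[6] = 0,  u[7] = 13,  u[8] = 12,  u[9] = 15,  u[10] = 6.
The sequence repeats with period 9.
The value 13 first appears (with n ≥ 2) at u[7].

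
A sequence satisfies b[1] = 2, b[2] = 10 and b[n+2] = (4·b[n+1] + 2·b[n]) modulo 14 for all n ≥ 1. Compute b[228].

0

Listing terms: b[1] = 2, b[2] = 10, b[3] = 2, b[4] = 0, b[5] = 4, b[6] = 2, b[7] = 2, b[8] = 12, b[9] = 10, b[10] = 8, b[11] = 10, b[12] = 0, b[13] = 6, b[14] = 10, b[15] = 10, b[16] = 4, b[17] = 8, b[18] = 12, b[19] = 8, b[20] = 0, b[21] = 2, b[22] = 8, b[23] = 8, b[24] = 6, b[25] = 12, b[26] = 4, b[27] = 12, b[28] = 0, b[29] = 10, b[30] = 12, b[31] = 12, b[32] = 2, b[33] = 4, b[34] = 6, b[35] = 4, b[36] = 0, b[37] = 8, b[38] = 4, b[39] = 4, b[40] = 10, b[41] = 6, b[42] = 2, b[43] = 6, b[44] = 0, b[45] = 12, b[46] = 6, b[47] = 6, b[48] = 8, b[49] = 2, b[50] = 10.
The sequence repeats with period 48.
So b[228] = b[1 + ((228-1) mod 48)] = b[36] = 0.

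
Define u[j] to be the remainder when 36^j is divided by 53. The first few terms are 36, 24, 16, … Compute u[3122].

We have u[1] = 36, u[2] = 24, u[3] = 16, u[4] = 46, u[5] = 13, u[6] = 44, u[7] = 47, u[8] = 49, u[9] = 15, u[10] = 10, u[11] = 42, u[12] = 28, u[13] = 1, u[14] = 36.
Since u[14] = u[1] = 36, the sequence is periodic with period 13.
(3122 - 1) mod 13 = 1, so u[3122] = u[2] = 24.

24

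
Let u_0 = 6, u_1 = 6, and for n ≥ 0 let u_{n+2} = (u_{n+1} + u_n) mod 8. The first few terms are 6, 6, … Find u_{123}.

Listing terms: u_0 = 6; u_1 = 6; u_2 = 4; u_3 = 2; u_4 = 6; u_5 = 0; u_6 = 6; u_7 = 6.
The sequence repeats with period 6.
(123 - 0) mod 6 = 3, so u_{123} = u_3 = 2.

2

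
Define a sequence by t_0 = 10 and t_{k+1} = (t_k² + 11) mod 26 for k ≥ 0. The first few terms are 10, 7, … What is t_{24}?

Listing terms: t_0 = 10; t_1 = 7; t_2 = 8; t_3 = 23; t_4 = 20; t_5 = 21; t_6 = 10.
The sequence repeats with period 6.
(24 - 0) mod 6 = 0, so t_{24} = t_0 = 10.

10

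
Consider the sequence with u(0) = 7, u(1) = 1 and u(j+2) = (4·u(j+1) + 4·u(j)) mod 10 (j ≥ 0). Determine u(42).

2

Listing terms: u(0) = 7,  u(1) = 1,  u(2) = 2,  u(3) = 2,  u(4) = 6,  u(5) = 2,  u(6) = 2.
Since (u(5), u(6)) = (u(2), u(3)) = (2, 2) (two consecutive terms determine the rest), the sequence is eventually periodic: after a pre-period of length 2 it cycles with period 3.
For j ≥ 2, u(j) depends only on (j - 2) mod 3. (42 - 2) mod 3 = 1, so u(42) = u(3) = 2.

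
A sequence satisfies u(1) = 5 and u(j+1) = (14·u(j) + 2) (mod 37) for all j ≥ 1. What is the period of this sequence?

12

u(1) = 5; u(2) = 35; u(3) = 11; u(4) = 8; u(5) = 3; u(6) = 7; u(7) = 26; u(8) = 33; u(9) = 20; u(10) = 23; u(11) = 28; u(12) = 24; u(13) = 5.
The sequence repeats with period 12.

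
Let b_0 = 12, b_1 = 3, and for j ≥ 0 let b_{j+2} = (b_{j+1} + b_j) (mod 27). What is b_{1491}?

18

b_0 = 12,  b_1 = 3,  b_2 = 15,  b_3 = 18,  b_4 = 6,  b_5 = 24,  b_6 = 3,  b_7 = 0,  b_8 = 3,  b_9 = 3,  b_{10} = 6,  b_{11} = 9,  b_{12} = 15,  b_{13} = 24,  b_{14} = 12,  b_{15} = 9,  b_{16} = 21,  b_{17} = 3,  b_{18} = 24,  b_{19} = 0,  b_{20} = 24,  b_{21} = 24,  b_{22} = 21,  b_{23} = 18,  b_{24} = 12,  b_{25} = 3.
The sequence repeats with period 24.
So b_{1491} = b_{0 + ((1491-0) mod 24)} = b_3 = 18.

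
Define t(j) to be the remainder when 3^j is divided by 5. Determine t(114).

4

Listing terms: t(0) = 1,  t(1) = 3,  t(2) = 4,  t(3) = 2,  t(4) = 1.
The sequence repeats with period 4.
(114 - 0) mod 4 = 2, so t(114) = t(2) = 4.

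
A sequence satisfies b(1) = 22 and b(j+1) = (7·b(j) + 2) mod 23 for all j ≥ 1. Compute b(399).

Listing terms: b(1) = 22,  b(2) = 18,  b(3) = 13,  b(4) = 1,  b(5) = 9,  b(6) = 19,  b(7) = 20,  b(8) = 4,  b(9) = 7,  b(10) = 5,  b(11) = 14,  b(12) = 8,  b(13) = 12,  b(14) = 17,  b(15) = 6,  b(16) = 21,  b(17) = 11,  b(18) = 10,  b(19) = 3,  b(20) = 0,  b(21) = 2,  b(22) = 16,  b(23) = 22.
Since b(23) = b(1) = 22, the sequence is periodic with period 22.
(399 - 1) mod 22 = 2, so b(399) = b(3) = 13.

13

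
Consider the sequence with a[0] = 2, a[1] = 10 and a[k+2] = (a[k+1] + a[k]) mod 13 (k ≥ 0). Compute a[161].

10

a[0] = 2; a[1] = 10; a[2] = 12; a[3] = 9; a[4] = 8; a[5] = 4; a[6] = 12; a[7] = 3; a[8] = 2; a[9] = 5; a[10] = 7; a[11] = 12; a[12] = 6; a[13] = 5; a[14] = 11; a[15] = 3; a[16] = 1; a[17] = 4; a[18] = 5; a[19] = 9; a[20] = 1; a[21] = 10; a[22] = 11; a[23] = 8; a[24] = 6; a[25] = 1; a[26] = 7; a[27] = 8; a[28] = 2; a[29] = 10.
Since (a[28], a[29]) = (a[0], a[1]) = (2, 10) (two consecutive terms determine the rest), the sequence is periodic with period 28.
(161 - 0) mod 28 = 21, so a[161] = a[21] = 10.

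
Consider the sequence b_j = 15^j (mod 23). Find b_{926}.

Listing terms: b_0 = 1,  b_1 = 15,  b_2 = 18,  b_3 = 17,  b_4 = 2,  b_5 = 7,  b_6 = 13,  b_7 = 11,  b_8 = 4,  b_9 = 14,  b_{10} = 3,  b_{11} = 22,  b_{12} = 8,  b_{13} = 5,  b_{14} = 6,  b_{15} = 21,  b_{16} = 16,  b_{17} = 10,  b_{18} = 12,  b_{19} = 19,  b_{20} = 9,  b_{21} = 20,  b_{22} = 1.
The sequence repeats with period 22.
So b_{926} = b_{0 + ((926-0) mod 22)} = b_2 = 18.

18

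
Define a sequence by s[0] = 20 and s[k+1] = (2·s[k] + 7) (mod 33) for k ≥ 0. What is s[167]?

We have s[0] = 20, s[1] = 14, s[2] = 2, s[3] = 11, s[4] = 29, s[5] = 32, s[6] = 5, s[7] = 17, s[8] = 8, s[9] = 23, s[10] = 20.
The sequence repeats with period 10.
(167 - 0) mod 10 = 7, so s[167] = s[7] = 17.

17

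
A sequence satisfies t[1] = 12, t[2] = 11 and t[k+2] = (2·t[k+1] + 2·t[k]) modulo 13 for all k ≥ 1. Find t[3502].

7

We have t[1] = 12; t[2] = 11; t[3] = 7; t[4] = 10; t[5] = 8; t[6] = 10; t[7] = 10; t[8] = 1; t[9] = 9; t[10] = 7; t[11] = 6; t[12] = 0; t[13] = 12; t[14] = 11.
Since (t[13], t[14]) = (t[1], t[2]) = (12, 11) (two consecutive terms determine the rest), the sequence is periodic with period 12.
(3502 - 1) mod 12 = 9, so t[3502] = t[10] = 7.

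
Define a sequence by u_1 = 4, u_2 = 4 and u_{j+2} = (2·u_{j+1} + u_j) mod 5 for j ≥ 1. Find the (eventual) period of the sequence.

12

Listing terms: u_1 = 4, u_2 = 4, u_3 = 2, u_4 = 3, u_5 = 3, u_6 = 4, u_7 = 1, u_8 = 1, u_9 = 3, u_{10} = 2, u_{11} = 2, u_{12} = 1, u_{13} = 4, u_{14} = 4.
The sequence repeats with period 12.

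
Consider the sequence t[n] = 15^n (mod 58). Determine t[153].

Listing terms: t[0] = 1,  t[1] = 15,  t[2] = 51,  t[3] = 11,  t[4] = 49,  t[5] = 39,  t[6] = 5,  t[7] = 17,  t[8] = 23,  t[9] = 55,  t[10] = 13,  t[11] = 21,  t[12] = 25,  t[13] = 27,  t[14] = 57,  t[15] = 43,  t[16] = 7,  t[17] = 47,  t[18] = 9,  t[19] = 19,  t[20] = 53,  t[21] = 41,  t[22] = 35,  t[23] = 3,  t[24] = 45,  t[25] = 37,  t[26] = 33,  t[27] = 31,  t[28] = 1.
Since t[28] = t[0] = 1, the sequence is periodic with period 28.
(153 - 0) mod 28 = 13, so t[153] = t[13] = 27.

27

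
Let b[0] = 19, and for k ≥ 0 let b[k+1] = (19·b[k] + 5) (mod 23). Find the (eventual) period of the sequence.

Listing terms: b[0] = 19, b[1] = 21, b[2] = 13, b[3] = 22, b[4] = 9, b[5] = 15, b[6] = 14, b[7] = 18, b[8] = 2, b[9] = 20, b[10] = 17, b[11] = 6, b[12] = 4, b[13] = 12, b[14] = 3, b[15] = 16, b[16] = 10, b[17] = 11, b[18] = 7, b[19] = 0, b[20] = 5, b[21] = 8, b[22] = 19.
Since b[22] = b[0] = 19, the sequence is periodic with period 22.

22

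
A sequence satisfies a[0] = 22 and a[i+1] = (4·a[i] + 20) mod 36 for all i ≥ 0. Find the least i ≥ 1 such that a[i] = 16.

6

Computing terms: a[0] = 22; a[1] = 0; a[2] = 20; a[3] = 28; a[4] = 24; a[5] = 8; a[6] = 16; a[7] = 12; a[8] = 32; a[9] = 4; a[10] = 0.
Since a[10] = a[1] = 0, the sequence is eventually periodic: after a pre-period of length 1 it cycles with period 9.
The value 16 first appears (with i ≥ 1) at a[6].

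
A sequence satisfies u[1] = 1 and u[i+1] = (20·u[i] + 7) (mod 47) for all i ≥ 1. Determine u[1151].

1

u[1] = 1,  u[2] = 27,  u[3] = 30,  u[4] = 43,  u[5] = 21,  u[6] = 4,  u[7] = 40,  u[8] = 8,  u[9] = 26,  u[10] = 10,  u[11] = 19,  u[12] = 11,  u[13] = 39,  u[14] = 35,  u[15] = 2,  u[16] = 0,  u[17] = 7,  u[18] = 6,  u[19] = 33,  u[20] = 9,  u[21] = 46,  u[22] = 34,  u[23] = 29,  u[24] = 23,  u[25] = 44,  u[26] = 41,  u[27] = 28,  u[28] = 3,  u[29] = 20,  u[30] = 31,  u[31] = 16,  u[32] = 45,  u[33] = 14,  u[34] = 5,  u[35] = 13,  u[36] = 32,  u[37] = 36,  u[38] = 22,  u[39] = 24,  u[40] = 17,  u[41] = 18,  u[42] = 38,  u[43] = 15,  u[44] = 25,  u[45] = 37,  u[46] = 42,  u[47] = 1.
Since u[47] = u[1] = 1, the sequence is periodic with period 46.
So u[1151] = u[1 + ((1151-1) mod 46)] = u[1] = 1.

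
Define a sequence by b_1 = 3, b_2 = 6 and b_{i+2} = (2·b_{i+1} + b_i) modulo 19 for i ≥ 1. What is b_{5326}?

Computing terms: b_1 = 3,  b_2 = 6,  b_3 = 15,  b_4 = 17,  b_5 = 11,  b_6 = 1,  b_7 = 13,  b_8 = 8,  b_9 = 10,  b_{10} = 9,  b_{11} = 9,  b_{12} = 8,  b_{13} = 6,  b_{14} = 1,  b_{15} = 8,  b_{16} = 17,  b_{17} = 4,  b_{18} = 6,  b_{19} = 16,  b_{20} = 0,  b_{21} = 16,  b_{22} = 13,  b_{23} = 4,  b_{24} = 2,  b_{25} = 8,  b_{26} = 18,  b_{27} = 6,  b_{28} = 11,  b_{29} = 9,  b_{30} = 10,  b_{31} = 10,  b_{32} = 11,  b_{33} = 13,  b_{34} = 18,  b_{35} = 11,  b_{36} = 2,  b_{37} = 15,  b_{38} = 13,  b_{39} = 3,  b_{40} = 0,  b_{41} = 3,  b_{42} = 6.
Since (b_{41}, b_{42}) = (b_1, b_2) = (3, 6) (two consecutive terms determine the rest), the sequence is periodic with period 40.
So b_{5326} = b_{1 + ((5326-1) mod 40)} = b_6 = 1.

1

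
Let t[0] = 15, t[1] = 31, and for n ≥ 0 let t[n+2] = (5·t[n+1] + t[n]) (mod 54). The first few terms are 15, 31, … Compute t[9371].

44

t[0] = 15, t[1] = 31, t[2] = 8, t[3] = 17, t[4] = 39, t[5] = 50, t[6] = 19, t[7] = 37, t[8] = 42, t[9] = 31, t[10] = 35, t[11] = 44, t[12] = 39, t[13] = 23, t[14] = 46, t[15] = 37, t[16] = 15, t[17] = 4, t[18] = 35, t[19] = 17, t[20] = 12, t[21] = 23, t[22] = 19, t[23] = 10, t[24] = 15, t[25] = 31.
Since (t[24], t[25]) = (t[0], t[1]) = (15, 31) (two consecutive terms determine the rest), the sequence is periodic with period 24.
So t[9371] = t[0 + ((9371-0) mod 24)] = t[11] = 44.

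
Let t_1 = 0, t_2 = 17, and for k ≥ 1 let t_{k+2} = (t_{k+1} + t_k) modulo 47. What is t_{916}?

13

We have t_1 = 0, t_2 = 17, t_3 = 17, t_4 = 34, t_5 = 4, t_6 = 38, t_7 = 42, t_8 = 33, t_9 = 28, t_{10} = 14, t_{11} = 42, t_{12} = 9, t_{13} = 4, t_{14} = 13, t_{15} = 17, t_{16} = 30, t_{17} = 0, t_{18} = 30, t_{19} = 30, t_{20} = 13, t_{21} = 43, t_{22} = 9, t_{23} = 5, t_{24} = 14, t_{25} = 19, t_{26} = 33, t_{27} = 5, t_{28} = 38, t_{29} = 43, t_{30} = 34, t_{31} = 30, t_{32} = 17, t_{33} = 0, t_{34} = 17.
The sequence repeats with period 32.
So t_{916} = t_{1 + ((916-1) mod 32)} = t_{20} = 13.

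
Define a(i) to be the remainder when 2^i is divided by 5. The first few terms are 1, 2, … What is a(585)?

2

Computing terms: a(0) = 1; a(1) = 2; a(2) = 4; a(3) = 3; a(4) = 1.
Since a(4) = a(0) = 1, the sequence is periodic with period 4.
So a(585) = a(0 + ((585-0) mod 4)) = a(1) = 2.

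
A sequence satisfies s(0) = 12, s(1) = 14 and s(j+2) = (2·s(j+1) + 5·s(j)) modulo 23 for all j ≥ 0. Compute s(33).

Listing terms: s(0) = 12, s(1) = 14, s(2) = 19, s(3) = 16, s(4) = 12, s(5) = 12, s(6) = 15, s(7) = 21, s(8) = 2, s(9) = 17, s(10) = 21, s(11) = 12, s(12) = 14.
Since (s(11), s(12)) = (s(0), s(1)) = (12, 14) (two consecutive terms determine the rest), the sequence is periodic with period 11.
(33 - 0) mod 11 = 0, so s(33) = s(0) = 12.

12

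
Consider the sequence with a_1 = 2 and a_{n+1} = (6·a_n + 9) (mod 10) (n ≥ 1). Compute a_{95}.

3

Listing terms: a_1 = 2; a_2 = 1; a_3 = 5; a_4 = 9; a_5 = 3; a_6 = 7; a_7 = 1.
Since a_7 = a_2 = 1, the sequence is eventually periodic: after a pre-period of length 1 it cycles with period 5.
For n ≥ 2, a_n depends only on (n - 2) mod 5. (95 - 2) mod 5 = 3, so a_{95} = a_5 = 3.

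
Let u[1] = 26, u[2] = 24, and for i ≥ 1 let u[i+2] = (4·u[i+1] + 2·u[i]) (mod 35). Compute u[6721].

u[1] = 26,  u[2] = 24,  u[3] = 8,  u[4] = 10,  u[5] = 21,  u[6] = 34,  u[7] = 3,  u[8] = 10,  u[9] = 11,  u[10] = 29,  u[11] = 33,  u[12] = 15,  u[13] = 21,  u[14] = 9,  u[15] = 8,  u[16] = 15,  u[17] = 6,  u[18] = 19,  u[19] = 18,  u[20] = 5,  u[21] = 21,  u[22] = 24,  u[23] = 33,  u[24] = 5,  u[25] = 16,  u[26] = 4,  u[27] = 13,  u[28] = 25,  u[29] = 21,  u[30] = 29,  u[31] = 18,  u[32] = 25,  u[33] = 31,  u[34] = 34,  u[35] = 23,  u[36] = 20,  u[37] = 21,  u[38] = 19,  u[39] = 13,  u[40] = 20,  u[41] = 1,  u[42] = 9,  u[43] = 3,  u[44] = 30,  u[45] = 21,  u[46] = 4,  u[47] = 23,  u[48] = 30,  u[49] = 26,  u[50] = 24.
Since (u[49], u[50]) = (u[1], u[2]) = (26, 24) (two consecutive terms determine the rest), the sequence is periodic with period 48.
(6721 - 1) mod 48 = 0, so u[6721] = u[1] = 26.

26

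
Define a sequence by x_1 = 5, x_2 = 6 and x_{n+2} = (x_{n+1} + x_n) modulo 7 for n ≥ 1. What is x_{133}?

We have x_1 = 5, x_2 = 6, x_3 = 4, x_4 = 3, x_5 = 0, x_6 = 3, x_7 = 3, x_8 = 6, x_9 = 2, x_{10} = 1, x_{11} = 3, x_{12} = 4, x_{13} = 0, x_{14} = 4, x_{15} = 4, x_{16} = 1, x_{17} = 5, x_{18} = 6.
The sequence repeats with period 16.
(133 - 1) mod 16 = 4, so x_{133} = x_5 = 0.

0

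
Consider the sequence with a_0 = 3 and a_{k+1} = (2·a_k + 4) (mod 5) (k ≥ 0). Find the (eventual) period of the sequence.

Computing terms: a_0 = 3, a_1 = 0, a_2 = 4, a_3 = 2, a_4 = 3.
The sequence repeats with period 4.

4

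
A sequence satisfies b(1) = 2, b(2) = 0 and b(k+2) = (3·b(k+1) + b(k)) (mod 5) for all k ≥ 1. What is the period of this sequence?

12

b(1) = 2, b(2) = 0, b(3) = 2, b(4) = 1, b(5) = 0, b(6) = 1, b(7) = 3, b(8) = 0, b(9) = 3, b(10) = 4, b(11) = 0, b(12) = 4, b(13) = 2, b(14) = 0.
The sequence repeats with period 12.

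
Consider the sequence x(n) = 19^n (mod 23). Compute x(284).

Computing terms: x(0) = 1,  x(1) = 19,  x(2) = 16,  x(3) = 5,  x(4) = 3,  x(5) = 11,  x(6) = 2,  x(7) = 15,  x(8) = 9,  x(9) = 10,  x(10) = 6,  x(11) = 22,  x(12) = 4,  x(13) = 7,  x(14) = 18,  x(15) = 20,  x(16) = 12,  x(17) = 21,  x(18) = 8,  x(19) = 14,  x(20) = 13,  x(21) = 17,  x(22) = 1.
The sequence repeats with period 22.
(284 - 0) mod 22 = 20, so x(284) = x(20) = 13.

13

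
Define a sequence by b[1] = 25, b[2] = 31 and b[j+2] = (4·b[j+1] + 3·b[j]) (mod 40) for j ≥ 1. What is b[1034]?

Listing terms: b[1] = 25, b[2] = 31, b[3] = 39, b[4] = 9, b[5] = 33, b[6] = 39, b[7] = 15, b[8] = 17, b[9] = 33, b[10] = 23, b[11] = 31, b[12] = 33, b[13] = 25, b[14] = 39, b[15] = 31, b[16] = 1, b[17] = 17, b[18] = 31, b[19] = 15, b[20] = 33, b[21] = 17, b[22] = 7, b[23] = 39, b[24] = 17, b[25] = 25, b[26] = 31.
Since (b[25], b[26]) = (b[1], b[2]) = (25, 31) (two consecutive terms determine the rest), the sequence is periodic with period 24.
So b[1034] = b[1 + ((1034-1) mod 24)] = b[2] = 31.

31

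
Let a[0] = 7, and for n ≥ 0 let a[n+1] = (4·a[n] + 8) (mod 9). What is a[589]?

6

a[0] = 7, a[1] = 0, a[2] = 8, a[3] = 4, a[4] = 6, a[5] = 5, a[6] = 1, a[7] = 3, a[8] = 2, a[9] = 7.
Since a[9] = a[0] = 7, the sequence is periodic with period 9.
(589 - 0) mod 9 = 4, so a[589] = a[4] = 6.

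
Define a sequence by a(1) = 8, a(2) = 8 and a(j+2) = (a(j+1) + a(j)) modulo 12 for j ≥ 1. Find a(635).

Computing terms: a(1) = 8; a(2) = 8; a(3) = 4; a(4) = 0; a(5) = 4; a(6) = 4; a(7) = 8; a(8) = 0; a(9) = 8; a(10) = 8.
Since (a(9), a(10)) = (a(1), a(2)) = (8, 8) (two consecutive terms determine the rest), the sequence is periodic with period 8.
(635 - 1) mod 8 = 2, so a(635) = a(3) = 4.

4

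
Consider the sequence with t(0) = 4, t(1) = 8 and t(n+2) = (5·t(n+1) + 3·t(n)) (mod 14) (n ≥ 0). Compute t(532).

8

We have t(0) = 4,  t(1) = 8,  t(2) = 10,  t(3) = 4,  t(4) = 8.
Since (t(3), t(4)) = (t(0), t(1)) = (4, 8) (two consecutive terms determine the rest), the sequence is periodic with period 3.
(532 - 0) mod 3 = 1, so t(532) = t(1) = 8.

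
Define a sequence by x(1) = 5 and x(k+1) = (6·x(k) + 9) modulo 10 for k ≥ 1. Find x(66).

Computing terms: x(1) = 5; x(2) = 9; x(3) = 3; x(4) = 7; x(5) = 1; x(6) = 5.
The sequence repeats with period 5.
So x(66) = x(1 + ((66-1) mod 5)) = x(1) = 5.

5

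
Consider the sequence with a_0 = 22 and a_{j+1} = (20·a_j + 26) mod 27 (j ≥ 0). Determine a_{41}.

16

Computing terms: a_0 = 22, a_1 = 7, a_2 = 4, a_3 = 25, a_4 = 13, a_5 = 16, a_6 = 22.
The sequence repeats with period 6.
(41 - 0) mod 6 = 5, so a_{41} = a_5 = 16.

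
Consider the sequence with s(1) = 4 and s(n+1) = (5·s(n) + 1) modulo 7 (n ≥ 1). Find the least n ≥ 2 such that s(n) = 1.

3

Listing terms: s(1) = 4,  s(2) = 0,  s(3) = 1,  s(4) = 6,  s(5) = 3,  s(6) = 2,  s(7) = 4.
Since s(7) = s(1) = 4, the sequence is periodic with period 6.
The value 1 first appears (with n ≥ 2) at s(3).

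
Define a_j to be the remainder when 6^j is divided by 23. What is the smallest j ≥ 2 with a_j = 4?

10

Listing terms: a_1 = 6,  a_2 = 13,  a_3 = 9,  a_4 = 8,  a_5 = 2,  a_6 = 12,  a_7 = 3,  a_8 = 18,  a_9 = 16,  a_{10} = 4,  a_{11} = 1,  a_{12} = 6.
The sequence repeats with period 11.
The value 4 first appears (with j ≥ 2) at a_{10}.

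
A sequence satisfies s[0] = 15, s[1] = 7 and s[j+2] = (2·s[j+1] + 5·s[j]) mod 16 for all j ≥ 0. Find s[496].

Computing terms: s[0] = 15,  s[1] = 7,  s[2] = 9,  s[3] = 5,  s[4] = 7,  s[5] = 7,  s[6] = 1,  s[7] = 5,  s[8] = 15,  s[9] = 7.
The sequence repeats with period 8.
(496 - 0) mod 8 = 0, so s[496] = s[0] = 15.

15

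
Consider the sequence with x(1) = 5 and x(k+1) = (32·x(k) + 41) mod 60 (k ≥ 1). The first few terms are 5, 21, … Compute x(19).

53

Listing terms: x(1) = 5, x(2) = 21, x(3) = 53, x(4) = 57, x(5) = 5.
The sequence repeats with period 4.
(19 - 1) mod 4 = 2, so x(19) = x(3) = 53.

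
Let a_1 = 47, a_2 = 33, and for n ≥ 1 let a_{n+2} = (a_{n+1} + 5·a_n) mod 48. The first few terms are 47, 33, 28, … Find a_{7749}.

a_1 = 47,  a_2 = 33,  a_3 = 28,  a_4 = 1,  a_5 = 45,  a_6 = 2,  a_7 = 35,  a_8 = 45,  a_9 = 28,  a_{10} = 13,  a_{11} = 9,  a_{12} = 26,  a_{13} = 23,  a_{14} = 9,  a_{15} = 28,  a_{16} = 25,  a_{17} = 21,  a_{18} = 2,  a_{19} = 11,  a_{20} = 21,  a_{21} = 28,  a_{22} = 37,  a_{23} = 33,  a_{24} = 26,  a_{25} = 47,  a_{26} = 33.
The sequence repeats with period 24.
(7749 - 1) mod 24 = 20, so a_{7749} = a_{21} = 28.

28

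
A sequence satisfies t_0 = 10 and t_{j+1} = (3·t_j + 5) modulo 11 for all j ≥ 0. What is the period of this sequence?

We have t_0 = 10,  t_1 = 2,  t_2 = 0,  t_3 = 5,  t_4 = 9,  t_5 = 10.
The sequence repeats with period 5.

5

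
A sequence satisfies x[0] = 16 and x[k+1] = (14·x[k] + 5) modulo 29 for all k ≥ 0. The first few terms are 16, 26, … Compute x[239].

0

We have x[0] = 16; x[1] = 26; x[2] = 21; x[3] = 9; x[4] = 15; x[5] = 12; x[6] = 28; x[7] = 20; x[8] = 24; x[9] = 22; x[10] = 23; x[11] = 8; x[12] = 1; x[13] = 19; x[14] = 10; x[15] = 0; x[16] = 5; x[17] = 17; x[18] = 11; x[19] = 14; x[20] = 27; x[21] = 6; x[22] = 2; x[23] = 4; x[24] = 3; x[25] = 18; x[26] = 25; x[27] = 7; x[28] = 16.
The sequence repeats with period 28.
(239 - 0) mod 28 = 15, so x[239] = x[15] = 0.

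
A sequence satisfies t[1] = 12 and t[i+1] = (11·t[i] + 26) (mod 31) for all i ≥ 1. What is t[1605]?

Computing terms: t[1] = 12; t[2] = 3; t[3] = 28; t[4] = 24; t[5] = 11; t[6] = 23; t[7] = 0; t[8] = 26; t[9] = 2; t[10] = 17; t[11] = 27; t[12] = 13; t[13] = 14; t[14] = 25; t[15] = 22; t[16] = 20; t[17] = 29; t[18] = 4; t[19] = 8; t[20] = 21; t[21] = 9; t[22] = 1; t[23] = 6; t[24] = 30; t[25] = 15; t[26] = 5; t[27] = 19; t[28] = 18; t[29] = 7; t[30] = 10; t[31] = 12.
The sequence repeats with period 30.
(1605 - 1) mod 30 = 14, so t[1605] = t[15] = 22.

22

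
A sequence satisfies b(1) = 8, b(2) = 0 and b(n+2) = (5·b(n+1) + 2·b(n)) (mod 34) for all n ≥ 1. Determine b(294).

b(1) = 8, b(2) = 0, b(3) = 16, b(4) = 12, b(5) = 24, b(6) = 8, b(7) = 20, b(8) = 14, b(9) = 8, b(10) = 0.
The sequence repeats with period 8.
(294 - 1) mod 8 = 5, so b(294) = b(6) = 8.

8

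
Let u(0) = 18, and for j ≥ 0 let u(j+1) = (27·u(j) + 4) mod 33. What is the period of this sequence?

u(0) = 18,  u(1) = 28,  u(2) = 1,  u(3) = 31,  u(4) = 16,  u(5) = 7,  u(6) = 28.
Since u(6) = u(1) = 28, the sequence is eventually periodic: after a pre-period of length 1 it cycles with period 5.

5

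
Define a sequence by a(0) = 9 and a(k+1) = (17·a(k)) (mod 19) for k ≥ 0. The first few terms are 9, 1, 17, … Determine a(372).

4

Listing terms: a(0) = 9,  a(1) = 1,  a(2) = 17,  a(3) = 4,  a(4) = 11,  a(5) = 16,  a(6) = 6,  a(7) = 7,  a(8) = 5,  a(9) = 9.
The sequence repeats with period 9.
So a(372) = a(0 + ((372-0) mod 9)) = a(3) = 4.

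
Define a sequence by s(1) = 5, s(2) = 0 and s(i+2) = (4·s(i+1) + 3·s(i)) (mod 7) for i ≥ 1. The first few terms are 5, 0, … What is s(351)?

s(1) = 5,  s(2) = 0,  s(3) = 1,  s(4) = 4,  s(5) = 5,  s(6) = 4,  s(7) = 3,  s(8) = 3,  s(9) = 0,  s(10) = 2,  s(11) = 1,  s(12) = 3,  s(13) = 1,  s(14) = 6,  s(15) = 6,  s(16) = 0,  s(17) = 4,  s(18) = 2,  s(19) = 6,  s(20) = 2,  s(21) = 5,  s(22) = 5,  s(23) = 0.
Since (s(22), s(23)) = (s(1), s(2)) = (5, 0) (two consecutive terms determine the rest), the sequence is periodic with period 21.
(351 - 1) mod 21 = 14, so s(351) = s(15) = 6.

6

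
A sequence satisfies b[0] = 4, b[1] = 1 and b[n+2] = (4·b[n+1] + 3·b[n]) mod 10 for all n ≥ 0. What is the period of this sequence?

24

Computing terms: b[0] = 4,  b[1] = 1,  b[2] = 6,  b[3] = 7,  b[4] = 6,  b[5] = 5,  b[6] = 8,  b[7] = 7,  b[8] = 2,  b[9] = 9,  b[10] = 2,  b[11] = 5,  b[12] = 6,  b[13] = 9,  b[14] = 4,  b[15] = 3,  b[16] = 4,  b[17] = 5,  b[18] = 2,  b[19] = 3,  b[20] = 8,  b[21] = 1,  b[22] = 8,  b[23] = 5,  b[24] = 4,  b[25] = 1.
The sequence repeats with period 24.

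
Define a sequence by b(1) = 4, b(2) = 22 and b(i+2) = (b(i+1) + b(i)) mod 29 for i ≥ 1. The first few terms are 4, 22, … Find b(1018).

b(1) = 4,  b(2) = 22,  b(3) = 26,  b(4) = 19,  b(5) = 16,  b(6) = 6,  b(7) = 22,  b(8) = 28,  b(9) = 21,  b(10) = 20,  b(11) = 12,  b(12) = 3,  b(13) = 15,  b(14) = 18,  b(15) = 4,  b(16) = 22.
Since (b(15), b(16)) = (b(1), b(2)) = (4, 22) (two consecutive terms determine the rest), the sequence is periodic with period 14.
(1018 - 1) mod 14 = 9, so b(1018) = b(10) = 20.

20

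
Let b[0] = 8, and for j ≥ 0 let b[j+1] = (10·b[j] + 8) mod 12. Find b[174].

8

b[0] = 8; b[1] = 4; b[2] = 0; b[3] = 8.
The sequence repeats with period 3.
(174 - 0) mod 3 = 0, so b[174] = b[0] = 8.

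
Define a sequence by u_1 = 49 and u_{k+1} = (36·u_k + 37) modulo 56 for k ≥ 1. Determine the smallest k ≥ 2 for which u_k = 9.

2

We have u_1 = 49, u_2 = 9, u_3 = 25, u_4 = 41, u_5 = 1, u_6 = 17, u_7 = 33, u_8 = 49.
The sequence repeats with period 7.
The value 9 first appears (with k ≥ 2) at u_2.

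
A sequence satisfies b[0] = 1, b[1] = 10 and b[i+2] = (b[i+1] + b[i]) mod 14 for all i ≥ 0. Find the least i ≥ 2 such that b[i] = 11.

We have b[0] = 1; b[1] = 10; b[2] = 11; b[3] = 7; b[4] = 4; b[5] = 11; b[6] = 1; b[7] = 12; b[8] = 13; b[9] = 11; b[10] = 10; b[11] = 7; b[12] = 3; b[13] = 10; b[14] = 13; b[15] = 9; b[16] = 8; b[17] = 3; b[18] = 11; b[19] = 0; b[20] = 11; b[21] = 11; b[22] = 8; b[23] = 5; b[24] = 13; b[25] = 4; b[26] = 3; b[27] = 7; b[28] = 10; b[29] = 3; b[30] = 13; b[31] = 2; b[32] = 1; b[33] = 3; b[34] = 4; b[35] = 7; b[36] = 11; b[37] = 4; b[38] = 1; b[39] = 5; b[40] = 6; b[41] = 11; b[42] = 3; b[43] = 0; b[44] = 3; b[45] = 3; b[46] = 6; b[47] = 9; b[48] = 1; b[49] = 10.
Since (b[48], b[49]) = (b[0], b[1]) = (1, 10) (two consecutive terms determine the rest), the sequence is periodic with period 48.
The value 11 first appears (with i ≥ 2) at b[2].

2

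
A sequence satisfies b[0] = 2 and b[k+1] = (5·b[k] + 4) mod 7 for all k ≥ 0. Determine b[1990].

5

b[0] = 2,  b[1] = 0,  b[2] = 4,  b[3] = 3,  b[4] = 5,  b[5] = 1,  b[6] = 2.
The sequence repeats with period 6.
(1990 - 0) mod 6 = 4, so b[1990] = b[4] = 5.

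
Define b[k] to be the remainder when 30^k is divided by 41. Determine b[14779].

15

Computing terms: b[1] = 30, b[2] = 39, b[3] = 22, b[4] = 4, b[5] = 38, b[6] = 33, b[7] = 6, b[8] = 16, b[9] = 29, b[10] = 9, b[11] = 24, b[12] = 23, b[13] = 34, b[14] = 36, b[15] = 14, b[16] = 10, b[17] = 13, b[18] = 21, b[19] = 15, b[20] = 40, b[21] = 11, b[22] = 2, b[23] = 19, b[24] = 37, b[25] = 3, b[26] = 8, b[27] = 35, b[28] = 25, b[29] = 12, b[30] = 32, b[31] = 17, b[32] = 18, b[33] = 7, b[34] = 5, b[35] = 27, b[36] = 31, b[37] = 28, b[38] = 20, b[39] = 26, b[40] = 1, b[41] = 30.
The sequence repeats with period 40.
(14779 - 1) mod 40 = 18, so b[14779] = b[19] = 15.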